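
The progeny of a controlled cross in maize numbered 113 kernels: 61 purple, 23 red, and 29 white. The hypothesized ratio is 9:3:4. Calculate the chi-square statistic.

Expected counts for N = 113 under a 9:3:4 ratio (total parts = 16):
  purple: 113 × 9/16 = 63.5625
  red: 113 × 3/16 = 21.1875
  white: 113 × 4/16 = 28.25
χ² = Σ (O − E)² / E
  purple: (61 − 63.5625)² / 63.5625 = 0.1033
  red: (23 − 21.1875)² / 21.1875 = 0.1551
  white: (29 − 28.25)² / 28.25 = 0.0199
χ² = 0.1033 + 0.1551 + 0.0199 = 0.2783 ≈ 0.278

0.278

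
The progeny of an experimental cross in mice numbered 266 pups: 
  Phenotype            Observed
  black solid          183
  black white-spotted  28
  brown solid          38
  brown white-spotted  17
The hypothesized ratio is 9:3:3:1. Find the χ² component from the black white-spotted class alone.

9.594

The 9:3:3:1 ratio has 16 parts, so with N = 266 the expected counts are:
  black solid: 266 × 9/16 = 149.625
  black white-spotted: 266 × 3/16 = 49.875
  brown solid: 266 × 3/16 = 49.875
  brown white-spotted: 266 × 1/16 = 16.625
Contribution of black white-spotted: (28 − 49.875)² / 49.875 = 9.5943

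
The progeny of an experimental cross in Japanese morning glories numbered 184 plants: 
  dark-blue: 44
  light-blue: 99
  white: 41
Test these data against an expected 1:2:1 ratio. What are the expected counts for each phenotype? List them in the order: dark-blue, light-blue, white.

The 1:2:1 ratio has 4 parts, so with N = 184 the expected counts are:
  dark-blue: 184 × 1/4 = 46
  light-blue: 184 × 2/4 = 92
  white: 184 × 1/4 = 46

46, 92, 46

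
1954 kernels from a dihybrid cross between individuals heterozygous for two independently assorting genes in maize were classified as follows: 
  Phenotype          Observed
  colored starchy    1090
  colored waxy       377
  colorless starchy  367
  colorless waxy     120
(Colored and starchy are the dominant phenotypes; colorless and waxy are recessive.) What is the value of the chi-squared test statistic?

0.422

A dihybrid F₂ with independent assortment and complete dominance at both loci gives a 9:3:3:1 phenotypic ratio.
Under the 9:3:3:1 hypothesis (Σ ratio = 16, N = 1954):
  colored starchy: 1954 × 9/16 = 1099.125
  colored waxy: 1954 × 3/16 = 366.375
  colorless starchy: 1954 × 3/16 = 366.375
  colorless waxy: 1954 × 1/16 = 122.125
χ² = Σ (O − E)² / E
  colored starchy: (1090 − 1099.125)² / 1099.125 = 0.0758
  colored waxy: (377 − 366.375)² / 366.375 = 0.3081
  colorless starchy: (367 − 366.375)² / 366.375 = 0.0011
  colorless waxy: (120 − 122.125)² / 122.125 = 0.0370
χ² = 0.0758 + 0.3081 + 0.0011 + 0.0370 = 0.422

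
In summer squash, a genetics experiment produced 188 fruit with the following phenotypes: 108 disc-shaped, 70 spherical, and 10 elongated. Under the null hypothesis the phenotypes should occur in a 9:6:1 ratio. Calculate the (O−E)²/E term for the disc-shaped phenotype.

0.048

Expected counts for N = 188 under a 9:6:1 ratio (total parts = 16):
  disc-shaped: 188 × 9/16 = 105.75
  spherical: 188 × 6/16 = 70.5
  elongated: 188 × 1/16 = 11.75
Contribution of disc-shaped: (108 − 105.75)² / 105.75 = 0.0479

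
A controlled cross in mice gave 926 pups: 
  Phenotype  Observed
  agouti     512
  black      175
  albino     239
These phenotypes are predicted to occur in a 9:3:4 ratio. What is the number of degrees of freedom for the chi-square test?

2

A goodness-of-fit test with 3 phenotype classes has df = 3 − 1 = 2.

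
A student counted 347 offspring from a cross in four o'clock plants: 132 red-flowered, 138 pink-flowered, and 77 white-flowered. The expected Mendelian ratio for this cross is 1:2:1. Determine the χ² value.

The 1:2:1 ratio has 4 parts, so with N = 347 the expected counts are:
  red-flowered: 347 × 1/4 = 86.75
  pink-flowered: 347 × 2/4 = 173.5
  white-flowered: 347 × 1/4 = 86.75
χ² = Σ (O − E)² / E
  red-flowered: (132 − 86.75)² / 86.75 = 23.6030
  pink-flowered: (138 − 173.5)² / 173.5 = 7.2637
  white-flowered: (77 − 86.75)² / 86.75 = 1.0958
χ² = 23.6030 + 7.2637 + 1.0958 = 31.9625 ≈ 31.963

31.963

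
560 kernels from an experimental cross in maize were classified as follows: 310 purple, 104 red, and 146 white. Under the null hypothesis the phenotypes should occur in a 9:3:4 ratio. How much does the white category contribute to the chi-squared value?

Under the 9:3:4 hypothesis (Σ ratio = 16, N = 560):
  purple: 560 × 9/16 = 315
  red: 560 × 3/16 = 105
  white: 560 × 4/16 = 140
Contribution of white: (146 − 140)² / 140 = 0.2571

0.257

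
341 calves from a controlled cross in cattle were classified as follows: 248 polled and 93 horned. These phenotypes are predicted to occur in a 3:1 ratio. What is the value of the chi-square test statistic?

The 3:1 ratio has 4 parts, so with N = 341 the expected counts are:
  polled: 341 × 3/4 = 255.75
  horned: 341 × 1/4 = 85.25
χ² = Σ (O − E)² / E
  polled: (248 − 255.75)² / 255.75 = 0.2348
  horned: (93 − 85.25)² / 85.25 = 0.7045
χ² = 0.2348 + 0.7045 = 0.9393 ≈ 0.939

0.939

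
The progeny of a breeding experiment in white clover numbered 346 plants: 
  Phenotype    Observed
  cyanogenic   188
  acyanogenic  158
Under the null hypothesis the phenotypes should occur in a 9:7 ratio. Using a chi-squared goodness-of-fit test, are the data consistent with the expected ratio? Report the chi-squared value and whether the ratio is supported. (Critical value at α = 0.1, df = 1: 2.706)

Total ratio parts = 16. Expected numbers out of 346:
  cyanogenic: 346 × 9/16 = 194.625
  acyanogenic: 346 × 7/16 = 151.375
χ² = Σ (O − E)² / E
  cyanogenic: (188 − 194.625)² / 194.625 = 0.2255
  acyanogenic: (158 − 151.375)² / 151.375 = 0.2899
χ² = 0.2255 + 0.2899 = 0.5154 ≈ 0.515
Degrees of freedom = 2 − 1 = 1; critical value at α = 0.1 is 2.706.
Since 0.515 < 2.706, we fail to reject the null hypothesis — the data are consistent with the 9:7 ratio.

0.515; consistent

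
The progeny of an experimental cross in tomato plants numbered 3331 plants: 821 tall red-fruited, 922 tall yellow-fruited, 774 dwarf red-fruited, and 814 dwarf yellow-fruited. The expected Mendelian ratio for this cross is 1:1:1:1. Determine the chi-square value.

The 1:1:1:1 ratio has 4 parts, so with N = 3331 the expected counts are:
  tall red-fruited: 3331 × 1/4 = 832.75
  tall yellow-fruited: 3331 × 1/4 = 832.75
  dwarf red-fruited: 3331 × 1/4 = 832.75
  dwarf yellow-fruited: 3331 × 1/4 = 832.75
χ² = Σ (O − E)² / E
  tall red-fruited: (821 − 832.75)² / 832.75 = 0.1658
  tall yellow-fruited: (922 − 832.75)² / 832.75 = 9.5654
  dwarf red-fruited: (774 − 832.75)² / 832.75 = 4.1448
  dwarf yellow-fruited: (814 − 832.75)² / 832.75 = 0.4222
χ² = 0.1658 + 9.5654 + 4.1448 + 0.4222 = 14.2982 ≈ 14.298

14.298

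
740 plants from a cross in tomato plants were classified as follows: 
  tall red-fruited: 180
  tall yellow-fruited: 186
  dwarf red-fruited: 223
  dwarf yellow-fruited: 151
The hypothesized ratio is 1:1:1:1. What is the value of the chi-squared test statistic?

Total ratio parts = 4. Expected numbers out of 740:
  tall red-fruited: 740 × 1/4 = 185
  tall yellow-fruited: 740 × 1/4 = 185
  dwarf red-fruited: 740 × 1/4 = 185
  dwarf yellow-fruited: 740 × 1/4 = 185
χ² = Σ (O − E)² / E
  tall red-fruited: (180 − 185)² / 185 = 0.1351
  tall yellow-fruited: (186 − 185)² / 185 = 0.0054
  dwarf red-fruited: (223 − 185)² / 185 = 7.8054
  dwarf yellow-fruited: (151 − 185)² / 185 = 6.2486
χ² = 0.1351 + 0.0054 + 7.8054 + 6.2486 = 14.1945 ≈ 14.195

14.195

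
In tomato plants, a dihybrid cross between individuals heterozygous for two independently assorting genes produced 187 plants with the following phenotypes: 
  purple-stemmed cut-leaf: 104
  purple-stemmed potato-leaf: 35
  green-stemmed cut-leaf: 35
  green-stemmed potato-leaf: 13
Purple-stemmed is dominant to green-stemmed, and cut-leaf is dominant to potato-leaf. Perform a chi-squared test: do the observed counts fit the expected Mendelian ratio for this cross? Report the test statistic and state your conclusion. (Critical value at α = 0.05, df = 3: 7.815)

0.161; consistent

A dihybrid F₂ with independent assortment and complete dominance at both loci gives a 9:3:3:1 phenotypic ratio.
The 9:3:3:1 ratio has 16 parts, so with N = 187 the expected counts are:
  purple-stemmed cut-leaf: 187 × 9/16 = 105.1875
  purple-stemmed potato-leaf: 187 × 3/16 = 35.0625
  green-stemmed cut-leaf: 187 × 3/16 = 35.0625
  green-stemmed potato-leaf: 187 × 1/16 = 11.6875
χ² = Σ (O − E)² / E
  purple-stemmed cut-leaf: (104 − 105.1875)² / 105.1875 = 0.0134
  purple-stemmed potato-leaf: (35 − 35.0625)² / 35.0625 = 0.0001
  green-stemmed cut-leaf: (35 − 35.0625)² / 35.0625 = 0.0001
  green-stemmed potato-leaf: (13 − 11.6875)² / 11.6875 = 0.1474
χ² = 0.0134 + 0.0001 + 0.0001 + 0.1474 = 0.161
Degrees of freedom = 4 − 1 = 3; critical value at α = 0.05 is 7.815.
Since 0.161 < 7.815, we fail to reject the null hypothesis — the data are consistent with the 9:3:3:1 ratio.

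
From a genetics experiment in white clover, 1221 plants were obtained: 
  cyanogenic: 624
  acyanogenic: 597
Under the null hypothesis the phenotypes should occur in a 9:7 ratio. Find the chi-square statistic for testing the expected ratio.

13.130

Expected counts for N = 1221 under a 9:7 ratio (total parts = 16):
  cyanogenic: 1221 × 9/16 = 686.8125
  acyanogenic: 1221 × 7/16 = 534.1875
χ² = Σ (O − E)² / E
  cyanogenic: (624 − 686.8125)² / 686.8125 = 5.7445
  acyanogenic: (597 − 534.1875)² / 534.1875 = 7.3858
χ² = 5.7445 + 7.3858 = 13.1303 ≈ 13.130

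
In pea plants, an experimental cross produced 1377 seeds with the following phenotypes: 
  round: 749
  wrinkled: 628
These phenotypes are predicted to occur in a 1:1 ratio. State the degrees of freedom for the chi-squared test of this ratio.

1

A goodness-of-fit test with 2 phenotype classes has df = 2 − 1 = 1.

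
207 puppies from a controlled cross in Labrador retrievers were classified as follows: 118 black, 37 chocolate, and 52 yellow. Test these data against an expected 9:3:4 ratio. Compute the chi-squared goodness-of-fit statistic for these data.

Total ratio parts = 16. Expected numbers out of 207:
  black: 207 × 9/16 = 116.4375
  chocolate: 207 × 3/16 = 38.8125
  yellow: 207 × 4/16 = 51.75
χ² = Σ (O − E)² / E
  black: (118 − 116.4375)² / 116.4375 = 0.0210
  chocolate: (37 − 38.8125)² / 38.8125 = 0.0846
  yellow: (52 − 51.75)² / 51.75 = 0.0012
χ² = 0.0210 + 0.0846 + 0.0012 = 0.1068 ≈ 0.107

0.107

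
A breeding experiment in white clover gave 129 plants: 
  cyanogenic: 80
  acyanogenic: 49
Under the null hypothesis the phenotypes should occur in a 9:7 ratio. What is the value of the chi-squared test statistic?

1.742

The 9:7 ratio has 16 parts, so with N = 129 the expected counts are:
  cyanogenic: 129 × 9/16 = 72.5625
  acyanogenic: 129 × 7/16 = 56.4375
χ² = Σ (O − E)² / E
  cyanogenic: (80 − 72.5625)² / 72.5625 = 0.7623
  acyanogenic: (49 − 56.4375)² / 56.4375 = 0.9801
χ² = 0.7623 + 0.9801 = 1.7424 ≈ 1.742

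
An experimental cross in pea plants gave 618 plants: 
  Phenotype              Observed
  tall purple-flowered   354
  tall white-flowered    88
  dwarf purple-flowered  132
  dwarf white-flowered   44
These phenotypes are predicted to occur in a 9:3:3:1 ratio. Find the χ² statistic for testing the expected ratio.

Expected counts for N = 618 under a 9:3:3:1 ratio (total parts = 16):
  tall purple-flowered: 618 × 9/16 = 347.625
  tall white-flowered: 618 × 3/16 = 115.875
  dwarf purple-flowered: 618 × 3/16 = 115.875
  dwarf white-flowered: 618 × 1/16 = 38.625
χ² = Σ (O − E)² / E
  tall purple-flowered: (354 − 347.625)² / 347.625 = 0.1169
  tall white-flowered: (88 − 115.875)² / 115.875 = 6.7056
  dwarf purple-flowered: (132 − 115.875)² / 115.875 = 2.2439
  dwarf white-flowered: (44 − 38.625)² / 38.625 = 0.7480
χ² = 0.1169 + 6.7056 + 2.2439 + 0.7480 = 9.8144 ≈ 9.814

9.814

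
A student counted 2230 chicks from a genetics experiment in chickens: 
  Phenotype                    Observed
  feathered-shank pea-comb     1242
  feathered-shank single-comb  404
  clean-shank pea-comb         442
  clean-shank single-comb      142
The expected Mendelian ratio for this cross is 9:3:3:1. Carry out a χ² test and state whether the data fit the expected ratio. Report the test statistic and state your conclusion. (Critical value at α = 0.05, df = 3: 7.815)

2.012; consistent

Under the 9:3:3:1 hypothesis (Σ ratio = 16, N = 2230):
  feathered-shank pea-comb: 2230 × 9/16 = 1254.375
  feathered-shank single-comb: 2230 × 3/16 = 418.125
  clean-shank pea-comb: 2230 × 3/16 = 418.125
  clean-shank single-comb: 2230 × 1/16 = 139.375
χ² = Σ (O − E)² / E
  feathered-shank pea-comb: (1242 − 1254.375)² / 1254.375 = 0.1221
  feathered-shank single-comb: (404 − 418.125)² / 418.125 = 0.4772
  clean-shank pea-comb: (442 − 418.125)² / 418.125 = 1.3633
  clean-shank single-comb: (142 − 139.375)² / 139.375 = 0.0494
χ² = 0.1221 + 0.4772 + 1.3633 + 0.0494 = 2.012
Degrees of freedom = 4 − 1 = 3; critical value at α = 0.05 is 7.815.
Since 2.012 < 7.815, we fail to reject the null hypothesis — the data are consistent with the 9:3:3:1 ratio.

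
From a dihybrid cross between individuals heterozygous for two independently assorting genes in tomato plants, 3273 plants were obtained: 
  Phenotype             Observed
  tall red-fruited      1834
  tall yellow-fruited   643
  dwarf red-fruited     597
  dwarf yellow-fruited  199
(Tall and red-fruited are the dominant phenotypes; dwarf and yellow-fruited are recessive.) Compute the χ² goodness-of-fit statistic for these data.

A dihybrid F₂ with independent assortment and complete dominance at both loci gives a 9:3:3:1 phenotypic ratio.
The 9:3:3:1 ratio has 16 parts, so with N = 3273 the expected counts are:
  tall red-fruited: 3273 × 9/16 = 1841.0625
  tall yellow-fruited: 3273 × 3/16 = 613.6875
  dwarf red-fruited: 3273 × 3/16 = 613.6875
  dwarf yellow-fruited: 3273 × 1/16 = 204.5625
χ² = Σ (O − E)² / E
  tall red-fruited: (1834 − 1841.0625)² / 1841.0625 = 0.0271
  tall yellow-fruited: (643 − 613.6875)² / 613.6875 = 1.4001
  dwarf red-fruited: (597 − 613.6875)² / 613.6875 = 0.4538
  dwarf yellow-fruited: (199 − 204.5625)² / 204.5625 = 0.1513
χ² = 0.0271 + 1.4001 + 0.4538 + 0.1513 = 2.0323 ≈ 2.032

2.032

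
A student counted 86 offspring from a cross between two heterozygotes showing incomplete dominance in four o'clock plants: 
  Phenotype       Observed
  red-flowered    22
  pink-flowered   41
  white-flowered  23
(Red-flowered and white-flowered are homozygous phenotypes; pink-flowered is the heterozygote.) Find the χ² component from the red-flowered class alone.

0.012

With incomplete dominance, a heterozygote × heterozygote cross gives a 1:2:1 phenotypic ratio.
Under the 1:2:1 hypothesis (Σ ratio = 4, N = 86):
  red-flowered: 86 × 1/4 = 21.5
  pink-flowered: 86 × 2/4 = 43
  white-flowered: 86 × 1/4 = 21.5
Contribution of red-flowered: (22 − 21.5)² / 21.5 = 0.0116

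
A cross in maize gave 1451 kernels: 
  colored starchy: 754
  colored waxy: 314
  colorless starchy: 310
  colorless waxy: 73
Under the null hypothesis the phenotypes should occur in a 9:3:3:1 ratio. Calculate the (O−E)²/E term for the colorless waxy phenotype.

3.450

Under the 9:3:3:1 hypothesis (Σ ratio = 16, N = 1451):
  colored starchy: 1451 × 9/16 = 816.1875
  colored waxy: 1451 × 3/16 = 272.0625
  colorless starchy: 1451 × 3/16 = 272.0625
  colorless waxy: 1451 × 1/16 = 90.6875
Contribution of colorless waxy: (73 − 90.6875)² / 90.6875 = 3.4497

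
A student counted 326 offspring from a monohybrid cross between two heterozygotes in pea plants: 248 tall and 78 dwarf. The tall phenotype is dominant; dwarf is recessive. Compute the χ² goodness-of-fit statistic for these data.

0.200

For a monohybrid cross between heterozygotes with complete dominance, the expected phenotypic ratio is 3:1.
Expected counts for N = 326 under a 3:1 ratio (total parts = 4):
  tall: 326 × 3/4 = 244.5
  dwarf: 326 × 1/4 = 81.5
χ² = Σ (O − E)² / E
  tall: (248 − 244.5)² / 244.5 = 0.0501
  dwarf: (78 − 81.5)² / 81.5 = 0.1503
χ² = 0.0501 + 0.1503 = 0.2004 ≈ 0.200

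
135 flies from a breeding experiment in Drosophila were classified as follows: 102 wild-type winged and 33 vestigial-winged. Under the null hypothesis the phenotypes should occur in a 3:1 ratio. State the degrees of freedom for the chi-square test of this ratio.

1

A goodness-of-fit test with 2 phenotype classes has df = 2 − 1 = 1.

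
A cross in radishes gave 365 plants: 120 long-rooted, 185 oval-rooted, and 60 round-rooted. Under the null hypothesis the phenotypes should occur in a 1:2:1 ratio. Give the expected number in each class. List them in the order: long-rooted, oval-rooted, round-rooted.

Total ratio parts = 4. Expected numbers out of 365:
  long-rooted: 365 × 1/4 = 91.25
  oval-rooted: 365 × 2/4 = 182.5
  round-rooted: 365 × 1/4 = 91.25

91.25, 182.5, 91.25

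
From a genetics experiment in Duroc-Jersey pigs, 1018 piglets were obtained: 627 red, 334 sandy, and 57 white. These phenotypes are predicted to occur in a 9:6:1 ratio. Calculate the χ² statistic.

The 9:6:1 ratio has 16 parts, so with N = 1018 the expected counts are:
  red: 1018 × 9/16 = 572.625
  sandy: 1018 × 6/16 = 381.75
  white: 1018 × 1/16 = 63.625
χ² = Σ (O − E)² / E
  red: (627 − 572.625)² / 572.625 = 5.1633
  sandy: (334 − 381.75)² / 381.75 = 5.9727
  white: (57 − 63.625)² / 63.625 = 0.6898
χ² = 5.1633 + 5.9727 + 0.6898 = 11.8258 ≈ 11.826

11.826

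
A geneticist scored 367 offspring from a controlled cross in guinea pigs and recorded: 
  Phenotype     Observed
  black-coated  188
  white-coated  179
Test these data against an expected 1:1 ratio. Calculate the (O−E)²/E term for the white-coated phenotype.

Total ratio parts = 2. Expected numbers out of 367:
  black-coated: 367 × 1/2 = 183.5
  white-coated: 367 × 1/2 = 183.5
Contribution of white-coated: (179 − 183.5)² / 183.5 = 0.1104

0.110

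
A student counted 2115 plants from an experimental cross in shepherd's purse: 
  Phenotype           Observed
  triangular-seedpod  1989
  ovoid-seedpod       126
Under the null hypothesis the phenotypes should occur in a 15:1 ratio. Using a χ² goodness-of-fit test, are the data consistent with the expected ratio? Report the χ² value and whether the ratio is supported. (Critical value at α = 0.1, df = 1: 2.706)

0.309; consistent

Under the 15:1 hypothesis (Σ ratio = 16, N = 2115):
  triangular-seedpod: 2115 × 15/16 = 1982.8125
  ovoid-seedpod: 2115 × 1/16 = 132.1875
χ² = Σ (O − E)² / E
  triangular-seedpod: (1989 − 1982.8125)² / 1982.8125 = 0.0193
  ovoid-seedpod: (126 − 132.1875)² / 132.1875 = 0.2896
χ² = 0.0193 + 0.2896 = 0.3089 ≈ 0.309
Degrees of freedom = 2 − 1 = 1; critical value at α = 0.1 is 2.706.
Since 0.309 < 2.706, we fail to reject the null hypothesis — the data are consistent with the 15:1 ratio.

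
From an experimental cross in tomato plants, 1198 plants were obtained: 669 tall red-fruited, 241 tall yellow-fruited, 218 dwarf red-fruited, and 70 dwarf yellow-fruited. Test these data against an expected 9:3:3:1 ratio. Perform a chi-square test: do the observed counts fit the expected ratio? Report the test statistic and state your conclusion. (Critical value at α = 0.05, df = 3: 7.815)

Under the 9:3:3:1 hypothesis (Σ ratio = 16, N = 1198):
  tall red-fruited: 1198 × 9/16 = 673.875
  tall yellow-fruited: 1198 × 3/16 = 224.625
  dwarf red-fruited: 1198 × 3/16 = 224.625
  dwarf yellow-fruited: 1198 × 1/16 = 74.875
χ² = Σ (O − E)² / E
  tall red-fruited: (669 − 673.875)² / 673.875 = 0.0353
  tall yellow-fruited: (241 − 224.625)² / 224.625 = 1.1937
  dwarf red-fruited: (218 − 224.625)² / 224.625 = 0.1954
  dwarf yellow-fruited: (70 − 74.875)² / 74.875 = 0.3174
χ² = 0.0353 + 1.1937 + 0.1954 + 0.3174 = 1.7418 ≈ 1.742
Degrees of freedom = 4 − 1 = 3; critical value at α = 0.05 is 7.815.
Since 1.742 < 7.815, we fail to reject the null hypothesis — the data are consistent with the 9:3:3:1 ratio.

1.742; consistent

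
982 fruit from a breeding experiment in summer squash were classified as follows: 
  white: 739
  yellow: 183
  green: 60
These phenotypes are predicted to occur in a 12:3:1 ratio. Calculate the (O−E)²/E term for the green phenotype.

Expected counts for N = 982 under a 12:3:1 ratio (total parts = 16):
  white: 982 × 12/16 = 736.5
  yellow: 982 × 3/16 = 184.125
  green: 982 × 1/16 = 61.375
Contribution of green: (60 − 61.375)² / 61.375 = 0.0308

0.031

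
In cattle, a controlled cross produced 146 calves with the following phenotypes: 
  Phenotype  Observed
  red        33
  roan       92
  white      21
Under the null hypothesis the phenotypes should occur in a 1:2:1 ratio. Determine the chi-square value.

11.863

Under the 1:2:1 hypothesis (Σ ratio = 4, N = 146):
  red: 146 × 1/4 = 36.5
  roan: 146 × 2/4 = 73
  white: 146 × 1/4 = 36.5
χ² = Σ (O − E)² / E
  red: (33 − 36.5)² / 36.5 = 0.3356
  roan: (92 − 73)² / 73 = 4.9452
  white: (21 − 36.5)² / 36.5 = 6.5822
χ² = 0.3356 + 4.9452 + 6.5822 = 11.863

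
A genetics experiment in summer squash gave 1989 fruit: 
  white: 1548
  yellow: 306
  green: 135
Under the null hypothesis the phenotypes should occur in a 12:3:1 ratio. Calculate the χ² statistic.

Total ratio parts = 16. Expected numbers out of 1989:
  white: 1989 × 12/16 = 1491.75
  yellow: 1989 × 3/16 = 372.9375
  green: 1989 × 1/16 = 124.3125
χ² = Σ (O − E)² / E
  white: (1548 − 1491.75)² / 1491.75 = 2.1210
  yellow: (306 − 372.9375)² / 372.9375 = 12.0144
  green: (135 − 124.3125)² / 124.3125 = 0.9188
χ² = 2.1210 + 12.0144 + 0.9188 = 15.0542 ≈ 15.054

15.054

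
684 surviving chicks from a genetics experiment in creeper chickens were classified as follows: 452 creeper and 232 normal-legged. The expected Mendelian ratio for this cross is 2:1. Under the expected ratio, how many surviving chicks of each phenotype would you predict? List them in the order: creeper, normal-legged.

456, 228

Total ratio parts = 3. Expected numbers out of 684:
  creeper: 684 × 2/3 = 456
  normal-legged: 684 × 1/3 = 228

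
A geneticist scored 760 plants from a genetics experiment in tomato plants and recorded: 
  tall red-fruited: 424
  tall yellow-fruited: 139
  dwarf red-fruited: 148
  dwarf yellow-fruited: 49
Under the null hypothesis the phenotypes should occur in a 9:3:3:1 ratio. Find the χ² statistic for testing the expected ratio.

Total ratio parts = 16. Expected numbers out of 760:
  tall red-fruited: 760 × 9/16 = 427.5
  tall yellow-fruited: 760 × 3/16 = 142.5
  dwarf red-fruited: 760 × 3/16 = 142.5
  dwarf yellow-fruited: 760 × 1/16 = 47.5
χ² = Σ (O − E)² / E
  tall red-fruited: (424 − 427.5)² / 427.5 = 0.0287
  tall yellow-fruited: (139 − 142.5)² / 142.5 = 0.0860
  dwarf red-fruited: (148 − 142.5)² / 142.5 = 0.2123
  dwarf yellow-fruited: (49 − 47.5)² / 47.5 = 0.0474
χ² = 0.0287 + 0.0860 + 0.2123 + 0.0474 = 0.3744 ≈ 0.374

0.374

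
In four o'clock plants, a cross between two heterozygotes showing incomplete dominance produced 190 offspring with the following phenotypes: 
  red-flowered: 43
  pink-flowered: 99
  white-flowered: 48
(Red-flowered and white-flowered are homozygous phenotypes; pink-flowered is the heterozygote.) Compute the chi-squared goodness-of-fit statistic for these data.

With incomplete dominance, a heterozygote × heterozygote cross gives a 1:2:1 phenotypic ratio.
Total ratio parts = 4. Expected numbers out of 190:
  red-flowered: 190 × 1/4 = 47.5
  pink-flowered: 190 × 2/4 = 95
  white-flowered: 190 × 1/4 = 47.5
χ² = Σ (O − E)² / E
  red-flowered: (43 − 47.5)² / 47.5 = 0.4263
  pink-flowered: (99 − 95)² / 95 = 0.1684
  white-flowered: (48 − 47.5)² / 47.5 = 0.0053
χ² = 0.4263 + 0.1684 + 0.0053 = 0.600

0.600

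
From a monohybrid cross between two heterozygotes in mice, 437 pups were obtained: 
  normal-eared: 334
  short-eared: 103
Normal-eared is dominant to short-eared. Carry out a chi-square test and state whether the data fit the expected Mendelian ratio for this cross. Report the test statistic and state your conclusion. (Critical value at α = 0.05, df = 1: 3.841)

0.477; consistent

For a monohybrid cross between heterozygotes with complete dominance, the expected phenotypic ratio is 3:1.
Under the 3:1 hypothesis (Σ ratio = 4, N = 437):
  normal-eared: 437 × 3/4 = 327.75
  short-eared: 437 × 1/4 = 109.25
χ² = Σ (O − E)² / E
  normal-eared: (334 − 327.75)² / 327.75 = 0.1192
  short-eared: (103 − 109.25)² / 109.25 = 0.3576
χ² = 0.1192 + 0.3576 = 0.4768 ≈ 0.477
Degrees of freedom = 2 − 1 = 1; critical value at α = 0.05 is 3.841.
Since 0.477 < 3.841, we fail to reject the null hypothesis — the data are consistent with the 3:1 ratio.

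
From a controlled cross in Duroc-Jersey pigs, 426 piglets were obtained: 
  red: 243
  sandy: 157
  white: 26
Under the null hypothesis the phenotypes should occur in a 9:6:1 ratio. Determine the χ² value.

0.110

Expected counts for N = 426 under a 9:6:1 ratio (total parts = 16):
  red: 426 × 9/16 = 239.625
  sandy: 426 × 6/16 = 159.75
  white: 426 × 1/16 = 26.625
χ² = Σ (O − E)² / E
  red: (243 − 239.625)² / 239.625 = 0.0475
  sandy: (157 − 159.75)² / 159.75 = 0.0473
  white: (26 − 26.625)² / 26.625 = 0.0147
χ² = 0.0475 + 0.0473 + 0.0147 = 0.1095 ≈ 0.110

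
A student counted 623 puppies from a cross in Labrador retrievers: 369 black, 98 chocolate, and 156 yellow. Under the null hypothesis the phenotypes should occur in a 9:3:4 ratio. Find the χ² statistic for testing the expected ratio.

The 9:3:4 ratio has 16 parts, so with N = 623 the expected counts are:
  black: 623 × 9/16 = 350.4375
  chocolate: 623 × 3/16 = 116.8125
  yellow: 623 × 4/16 = 155.75
χ² = Σ (O − E)² / E
  black: (369 − 350.4375)² / 350.4375 = 0.9832
  chocolate: (98 − 116.8125)² / 116.8125 = 3.0297
  yellow: (156 − 155.75)² / 155.75 = 0.0004
χ² = 0.9832 + 3.0297 + 0.0004 = 4.0133 ≈ 4.013

4.013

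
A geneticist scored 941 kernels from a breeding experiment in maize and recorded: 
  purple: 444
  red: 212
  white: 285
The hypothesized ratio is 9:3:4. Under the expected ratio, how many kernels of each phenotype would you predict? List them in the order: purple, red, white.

529.3125, 176.4375, 235.25

The 9:3:4 ratio has 16 parts, so with N = 941 the expected counts are:
  purple: 941 × 9/16 = 529.3125
  red: 941 × 3/16 = 176.4375
  white: 941 × 4/16 = 235.25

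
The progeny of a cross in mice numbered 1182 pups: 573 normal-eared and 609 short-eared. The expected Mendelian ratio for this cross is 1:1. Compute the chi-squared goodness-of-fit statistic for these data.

1.096

Total ratio parts = 2. Expected numbers out of 1182:
  normal-eared: 1182 × 1/2 = 591
  short-eared: 1182 × 1/2 = 591
χ² = Σ (O − E)² / E
  normal-eared: (573 − 591)² / 591 = 0.5482
  short-eared: (609 − 591)² / 591 = 0.5482
χ² = 0.5482 + 0.5482 = 1.0964 ≈ 1.096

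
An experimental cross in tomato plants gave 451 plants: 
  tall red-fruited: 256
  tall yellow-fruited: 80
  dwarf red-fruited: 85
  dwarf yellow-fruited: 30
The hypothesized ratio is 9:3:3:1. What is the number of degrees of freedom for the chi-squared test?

3

A goodness-of-fit test with 4 phenotype classes has df = 4 − 1 = 3.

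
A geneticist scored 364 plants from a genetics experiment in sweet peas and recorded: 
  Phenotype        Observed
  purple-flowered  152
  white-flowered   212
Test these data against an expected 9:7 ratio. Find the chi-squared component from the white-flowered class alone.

17.473

Total ratio parts = 16. Expected numbers out of 364:
  purple-flowered: 364 × 9/16 = 204.75
  white-flowered: 364 × 7/16 = 159.25
Contribution of white-flowered: (212 − 159.25)² / 159.25 = 17.4729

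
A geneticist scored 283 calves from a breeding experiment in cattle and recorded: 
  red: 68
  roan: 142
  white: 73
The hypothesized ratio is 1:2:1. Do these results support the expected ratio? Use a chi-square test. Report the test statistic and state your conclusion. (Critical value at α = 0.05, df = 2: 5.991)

Total ratio parts = 4. Expected numbers out of 283:
  red: 283 × 1/4 = 70.75
  roan: 283 × 2/4 = 141.5
  white: 283 × 1/4 = 70.75
χ² = Σ (O − E)² / E
  red: (68 − 70.75)² / 70.75 = 0.1069
  roan: (142 − 141.5)² / 141.5 = 0.0018
  white: (73 − 70.75)² / 70.75 = 0.0716
χ² = 0.1069 + 0.0018 + 0.0716 = 0.1803 ≈ 0.180
Degrees of freedom = 3 − 1 = 2; critical value at α = 0.05 is 5.991.
Since 0.180 < 5.991, we fail to reject the null hypothesis — the data are consistent with the 1:2:1 ratio.

0.180; consistent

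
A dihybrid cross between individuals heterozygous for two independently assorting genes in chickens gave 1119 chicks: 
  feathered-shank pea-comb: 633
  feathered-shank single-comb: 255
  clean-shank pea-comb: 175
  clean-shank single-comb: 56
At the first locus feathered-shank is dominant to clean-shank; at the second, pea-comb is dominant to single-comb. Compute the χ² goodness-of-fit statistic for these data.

18.306

A dihybrid F₂ with independent assortment and complete dominance at both loci gives a 9:3:3:1 phenotypic ratio.
The 9:3:3:1 ratio has 16 parts, so with N = 1119 the expected counts are:
  feathered-shank pea-comb: 1119 × 9/16 = 629.4375
  feathered-shank single-comb: 1119 × 3/16 = 209.8125
  clean-shank pea-comb: 1119 × 3/16 = 209.8125
  clean-shank single-comb: 1119 × 1/16 = 69.9375
χ² = Σ (O − E)² / E
  feathered-shank pea-comb: (633 − 629.4375)² / 629.4375 = 0.0202
  feathered-shank single-comb: (255 − 209.8125)² / 209.8125 = 9.7321
  clean-shank pea-comb: (175 − 209.8125)² / 209.8125 = 5.7762
  clean-shank single-comb: (56 − 69.9375)² / 69.9375 = 2.7775
χ² = 0.0202 + 9.7321 + 5.7762 + 2.7775 = 18.306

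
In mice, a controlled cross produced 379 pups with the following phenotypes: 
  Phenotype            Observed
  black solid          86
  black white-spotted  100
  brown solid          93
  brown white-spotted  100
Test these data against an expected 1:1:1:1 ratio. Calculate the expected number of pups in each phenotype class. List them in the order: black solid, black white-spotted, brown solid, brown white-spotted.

The 1:1:1:1 ratio has 4 parts, so with N = 379 the expected counts are:
  black solid: 379 × 1/4 = 94.75
  black white-spotted: 379 × 1/4 = 94.75
  brown solid: 379 × 1/4 = 94.75
  brown white-spotted: 379 × 1/4 = 94.75

94.75, 94.75, 94.75, 94.75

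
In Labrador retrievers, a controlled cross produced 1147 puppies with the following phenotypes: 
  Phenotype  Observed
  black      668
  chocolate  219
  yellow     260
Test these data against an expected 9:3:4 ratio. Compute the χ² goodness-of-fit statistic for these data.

The 9:3:4 ratio has 16 parts, so with N = 1147 the expected counts are:
  black: 1147 × 9/16 = 645.1875
  chocolate: 1147 × 3/16 = 215.0625
  yellow: 1147 × 4/16 = 286.75
χ² = Σ (O − E)² / E
  black: (668 − 645.1875)² / 645.1875 = 0.8066
  chocolate: (219 − 215.0625)² / 215.0625 = 0.0721
  yellow: (260 − 286.75)² / 286.75 = 2.4954
χ² = 0.8066 + 0.0721 + 2.4954 = 3.3741 ≈ 3.374

3.374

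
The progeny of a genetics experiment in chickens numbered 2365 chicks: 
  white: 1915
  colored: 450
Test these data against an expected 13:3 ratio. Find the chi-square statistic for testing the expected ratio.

Expected counts for N = 2365 under a 13:3 ratio (total parts = 16):
  white: 2365 × 13/16 = 1921.5625
  colored: 2365 × 3/16 = 443.4375
χ² = Σ (O − E)² / E
  white: (1915 − 1921.5625)² / 1921.5625 = 0.0224
  colored: (450 − 443.4375)² / 443.4375 = 0.0971
χ² = 0.0224 + 0.0971 = 0.1195 ≈ 0.120

0.120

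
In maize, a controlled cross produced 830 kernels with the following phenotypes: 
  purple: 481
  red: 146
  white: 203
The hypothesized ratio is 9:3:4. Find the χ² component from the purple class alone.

0.427

The 9:3:4 ratio has 16 parts, so with N = 830 the expected counts are:
  purple: 830 × 9/16 = 466.875
  red: 830 × 3/16 = 155.625
  white: 830 × 4/16 = 207.5
Contribution of purple: (481 − 466.875)² / 466.875 = 0.4273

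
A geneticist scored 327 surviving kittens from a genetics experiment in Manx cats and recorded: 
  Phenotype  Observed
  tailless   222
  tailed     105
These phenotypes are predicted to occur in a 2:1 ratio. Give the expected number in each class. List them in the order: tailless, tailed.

218, 109

The 2:1 ratio has 3 parts, so with N = 327 the expected counts are:
  tailless: 327 × 2/3 = 218
  tailed: 327 × 1/3 = 109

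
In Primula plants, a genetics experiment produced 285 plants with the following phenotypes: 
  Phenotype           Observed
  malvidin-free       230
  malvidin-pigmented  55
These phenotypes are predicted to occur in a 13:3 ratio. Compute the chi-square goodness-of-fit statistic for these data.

The 13:3 ratio has 16 parts, so with N = 285 the expected counts are:
  malvidin-free: 285 × 13/16 = 231.5625
  malvidin-pigmented: 285 × 3/16 = 53.4375
χ² = Σ (O − E)² / E
  malvidin-free: (230 − 231.5625)² / 231.5625 = 0.0105
  malvidin-pigmented: (55 − 53.4375)² / 53.4375 = 0.0457
χ² = 0.0105 + 0.0457 = 0.0562 ≈ 0.056

0.056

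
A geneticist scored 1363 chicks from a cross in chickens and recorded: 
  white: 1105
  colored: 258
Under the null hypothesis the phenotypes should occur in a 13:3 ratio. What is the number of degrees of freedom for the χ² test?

1

A goodness-of-fit test with 2 phenotype classes has df = 2 − 1 = 1.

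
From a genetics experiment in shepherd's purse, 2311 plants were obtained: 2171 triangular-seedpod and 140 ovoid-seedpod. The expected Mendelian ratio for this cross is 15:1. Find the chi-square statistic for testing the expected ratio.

Expected counts for N = 2311 under a 15:1 ratio (total parts = 16):
  triangular-seedpod: 2311 × 15/16 = 2166.5625
  ovoid-seedpod: 2311 × 1/16 = 144.4375
χ² = Σ (O − E)² / E
  triangular-seedpod: (2171 − 2166.5625)² / 2166.5625 = 0.0091
  ovoid-seedpod: (140 − 144.4375)² / 144.4375 = 0.1363
χ² = 0.0091 + 0.1363 = 0.1454 ≈ 0.145

0.145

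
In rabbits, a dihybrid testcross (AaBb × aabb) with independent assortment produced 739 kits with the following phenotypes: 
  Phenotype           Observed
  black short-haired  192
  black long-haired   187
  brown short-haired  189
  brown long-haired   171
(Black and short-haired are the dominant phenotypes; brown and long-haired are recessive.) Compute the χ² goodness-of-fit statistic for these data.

1.433

A dihybrid testcross with independent assortment gives a 1:1:1:1 ratio.
Total ratio parts = 4. Expected numbers out of 739:
  black short-haired: 739 × 1/4 = 184.75
  black long-haired: 739 × 1/4 = 184.75
  brown short-haired: 739 × 1/4 = 184.75
  brown long-haired: 739 × 1/4 = 184.75
χ² = Σ (O − E)² / E
  black short-haired: (192 − 184.75)² / 184.75 = 0.2845
  black long-haired: (187 − 184.75)² / 184.75 = 0.0274
  brown short-haired: (189 − 184.75)² / 184.75 = 0.0978
  brown long-haired: (171 − 184.75)² / 184.75 = 1.0233
χ² = 0.2845 + 0.0274 + 0.0978 + 1.0233 = 1.433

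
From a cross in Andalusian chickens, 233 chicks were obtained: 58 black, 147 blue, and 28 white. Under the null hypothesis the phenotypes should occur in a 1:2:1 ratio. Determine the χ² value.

Under the 1:2:1 hypothesis (Σ ratio = 4, N = 233):
  black: 233 × 1/4 = 58.25
  blue: 233 × 2/4 = 116.5
  white: 233 × 1/4 = 58.25
χ² = Σ (O − E)² / E
  black: (58 − 58.25)² / 58.25 = 0.0011
  blue: (147 − 116.5)² / 116.5 = 7.9850
  white: (28 − 58.25)² / 58.25 = 15.7092
χ² = 0.0011 + 7.9850 + 15.7092 = 23.6953 ≈ 23.695

23.695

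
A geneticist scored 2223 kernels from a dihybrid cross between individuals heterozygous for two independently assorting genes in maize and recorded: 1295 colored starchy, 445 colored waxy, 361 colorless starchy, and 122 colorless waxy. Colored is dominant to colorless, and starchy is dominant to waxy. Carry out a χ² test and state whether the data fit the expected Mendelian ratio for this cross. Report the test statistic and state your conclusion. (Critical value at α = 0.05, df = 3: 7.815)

A dihybrid F₂ with independent assortment and complete dominance at both loci gives a 9:3:3:1 phenotypic ratio.
Under the 9:3:3:1 hypothesis (Σ ratio = 16, N = 2223):
  colored starchy: 2223 × 9/16 = 1250.4375
  colored waxy: 2223 × 3/16 = 416.8125
  colorless starchy: 2223 × 3/16 = 416.8125
  colorless waxy: 2223 × 1/16 = 138.9375
χ² = Σ (O − E)² / E
  colored starchy: (1295 − 1250.4375)² / 1250.4375 = 1.5881
  colored waxy: (445 − 416.8125)² / 416.8125 = 1.9062
  colorless starchy: (361 − 416.8125)² / 416.8125 = 7.4735
  colorless waxy: (122 − 138.9375)² / 138.9375 = 2.0648
χ² = 1.5881 + 1.9062 + 7.4735 + 2.0648 = 13.0326 ≈ 13.033
Degrees of freedom = 4 − 1 = 3; critical value at α = 0.05 is 7.815.
Since 13.033 > 7.815, we reject the null hypothesis — the data do not fit the 9:3:3:1 ratio.

13.033; not consistent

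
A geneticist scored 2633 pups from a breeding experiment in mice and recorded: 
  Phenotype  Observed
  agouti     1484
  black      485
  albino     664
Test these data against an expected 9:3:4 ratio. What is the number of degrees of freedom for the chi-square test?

A goodness-of-fit test with 3 phenotype classes has df = 3 − 1 = 2.

2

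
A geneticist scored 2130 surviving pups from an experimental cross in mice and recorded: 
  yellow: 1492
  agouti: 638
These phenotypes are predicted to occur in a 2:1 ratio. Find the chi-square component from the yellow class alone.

3.651

Expected counts for N = 2130 under a 2:1 ratio (total parts = 3):
  yellow: 2130 × 2/3 = 1420
  agouti: 2130 × 1/3 = 710
Contribution of yellow: (1492 − 1420)² / 1420 = 3.6507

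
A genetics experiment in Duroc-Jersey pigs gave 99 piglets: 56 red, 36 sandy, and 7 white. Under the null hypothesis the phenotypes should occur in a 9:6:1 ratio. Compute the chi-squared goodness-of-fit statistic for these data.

The 9:6:1 ratio has 16 parts, so with N = 99 the expected counts are:
  red: 99 × 9/16 = 55.6875
  sandy: 99 × 6/16 = 37.125
  white: 99 × 1/16 = 6.1875
χ² = Σ (O − E)² / E
  red: (56 − 55.6875)² / 55.6875 = 0.0018
  sandy: (36 − 37.125)² / 37.125 = 0.0341
  white: (7 − 6.1875)² / 6.1875 = 0.1067
χ² = 0.0018 + 0.0341 + 0.1067 = 0.1426 ≈ 0.143

0.143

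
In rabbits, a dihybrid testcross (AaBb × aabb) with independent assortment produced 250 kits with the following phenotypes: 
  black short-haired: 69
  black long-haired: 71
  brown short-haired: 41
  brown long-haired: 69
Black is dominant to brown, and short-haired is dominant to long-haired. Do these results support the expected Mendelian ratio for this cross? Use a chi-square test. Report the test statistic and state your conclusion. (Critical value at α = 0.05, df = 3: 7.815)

9.904; not consistent

A dihybrid testcross with independent assortment gives a 1:1:1:1 ratio.
Expected counts for N = 250 under a 1:1:1:1 ratio (total parts = 4):
  black short-haired: 250 × 1/4 = 62.5
  black long-haired: 250 × 1/4 = 62.5
  brown short-haired: 250 × 1/4 = 62.5
  brown long-haired: 250 × 1/4 = 62.5
χ² = Σ (O − E)² / E
  black short-haired: (69 − 62.5)² / 62.5 = 0.6760
  black long-haired: (71 − 62.5)² / 62.5 = 1.1560
  brown short-haired: (41 − 62.5)² / 62.5 = 7.3960
  brown long-haired: (69 − 62.5)² / 62.5 = 0.6760
χ² = 0.6760 + 1.1560 + 7.3960 + 0.6760 = 9.904
Degrees of freedom = 4 − 1 = 3; critical value at α = 0.05 is 7.815.
Since 9.904 > 7.815, we reject the null hypothesis — the data do not fit the 1:1:1:1 ratio.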